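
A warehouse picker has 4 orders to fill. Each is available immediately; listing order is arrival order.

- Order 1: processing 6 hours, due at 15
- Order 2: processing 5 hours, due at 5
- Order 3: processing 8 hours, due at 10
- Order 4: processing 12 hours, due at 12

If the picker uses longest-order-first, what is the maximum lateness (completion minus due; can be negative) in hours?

26

LPT (decreasing processing time): Order 4 Order 3 Order 1 Order 2.
Order 4: 0→12, due 12, lateness 0
Order 3: 12→20, due 10, lateness 10
Order 1: 20→26, due 15, lateness 11
Order 2: 26→31, due 5, lateness 26
Maximum = 26.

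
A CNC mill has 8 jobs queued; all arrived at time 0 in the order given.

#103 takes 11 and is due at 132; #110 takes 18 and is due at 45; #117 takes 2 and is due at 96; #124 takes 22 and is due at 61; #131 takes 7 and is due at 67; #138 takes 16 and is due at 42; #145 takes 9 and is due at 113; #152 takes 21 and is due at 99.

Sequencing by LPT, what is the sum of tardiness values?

LPT (decreasing processing time): #124 #152 #110 #138 #103 #145 #131 #117.
#124: 0→22, due 61, tardiness 0
#152: 22→43, due 99, tardiness 0
#110: 43→61, due 45, tardiness 16
#138: 61→77, due 42, tardiness 35
#103: 77→88, due 132, tardiness 0
#145: 88→97, due 113, tardiness 0
#131: 97→104, due 67, tardiness 37
#117: 104→106, due 96, tardiness 10
Sum = 0+0+16+35+0+0+37+10 = 98.

98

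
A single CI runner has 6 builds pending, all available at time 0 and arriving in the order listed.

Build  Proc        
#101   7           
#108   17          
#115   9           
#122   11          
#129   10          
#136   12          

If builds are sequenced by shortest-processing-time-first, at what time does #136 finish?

SPT (increasing processing time): #101 #115 #129 #122 #136 #108.
#101: 0→7
#115: 7→16
#129: 16→26
#122: 26→37
#136: 37→49

49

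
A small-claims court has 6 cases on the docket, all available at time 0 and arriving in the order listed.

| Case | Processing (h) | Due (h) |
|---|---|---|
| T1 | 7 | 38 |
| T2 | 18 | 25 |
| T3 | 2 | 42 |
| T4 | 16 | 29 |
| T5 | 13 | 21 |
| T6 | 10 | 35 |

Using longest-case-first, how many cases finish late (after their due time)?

5

LPT (decreasing processing time): T2 T4 T5 T6 T1 T3.
T2: 0→18, due 25, tardiness 0
T4: 18→34, due 29, tardiness 5
T5: 34→47, due 21, tardiness 26
T6: 47→57, due 35, tardiness 22
T1: 57→64, due 38, tardiness 26
T3: 64→66, due 42, tardiness 24
Late cases: 5.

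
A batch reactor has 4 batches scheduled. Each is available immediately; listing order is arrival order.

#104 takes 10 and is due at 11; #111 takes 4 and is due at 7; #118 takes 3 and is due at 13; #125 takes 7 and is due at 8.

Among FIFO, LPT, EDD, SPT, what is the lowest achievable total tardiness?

FIFO (arrival order): #104 #111 #118 #125.
#104: 0→10, due 11, tardiness 0
#111: 10→14, due 7, tardiness 7
#118: 14→17, due 13, tardiness 4
#125: 17→24, due 8, tardiness 16
Sum = 0+7+4+16 = 27.
LPT (decreasing processing time): #104 #125 #111 #118.
#104: 0→10, due 11, tardiness 0
#125: 10→17, due 8, tardiness 9
#111: 17→21, due 7, tardiness 14
#118: 21→24, due 13, tardiness 11
Sum = 0+9+14+11 = 34.
EDD (increasing due date): #111 #125 #104 #118.
#111: 0→4, due 7, tardiness 0
#125: 4→11, due 8, tardiness 3
#104: 11→21, due 11, tardiness 10
#118: 21→24, due 13, tardiness 11
Sum = 0+3+10+11 = 24.
SPT (increasing processing time): #118 #111 #125 #104.
#118: 0→3, due 13, tardiness 0
#111: 3→7, due 7, tardiness 0
#125: 7→14, due 8, tardiness 6
#104: 14→24, due 11, tardiness 13
Sum = 0+0+6+13 = 19.
FIFO 27, LPT 34, EDD 24, SPT 19 → minimum 19.

19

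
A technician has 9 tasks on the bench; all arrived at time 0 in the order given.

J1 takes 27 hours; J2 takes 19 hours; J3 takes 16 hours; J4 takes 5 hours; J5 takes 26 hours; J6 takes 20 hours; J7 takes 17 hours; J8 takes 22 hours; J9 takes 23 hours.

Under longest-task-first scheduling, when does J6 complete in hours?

LPT (decreasing processing time): J1 J5 J9 J8 J6 J2 J7 J3 J4.
J1: 0→27
J5: 27→53
J9: 53→76
J8: 76→98
J6: 98→118

118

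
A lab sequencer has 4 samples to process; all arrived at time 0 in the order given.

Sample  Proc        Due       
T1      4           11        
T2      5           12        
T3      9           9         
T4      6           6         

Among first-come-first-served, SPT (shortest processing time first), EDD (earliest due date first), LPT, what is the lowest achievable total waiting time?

28

FIFO (arrival order): T1 T2 T3 T4.
T1: waits 0, runs 0→4
T2: waits 4, runs 4→9
T3: waits 9, runs 9→18
T4: waits 18, runs 18→24
Sum = 0+4+9+18 = 31.
SPT (increasing processing time): T1 T2 T4 T3.
T1: waits 0, runs 0→4
T2: waits 4, runs 4→9
T4: waits 9, runs 9→15
T3: waits 15, runs 15→24
Sum = 0+4+9+15 = 28.
EDD (increasing due date): T4 T3 T1 T2.
T4: waits 0, runs 0→6
T3: waits 6, runs 6→15
T1: waits 15, runs 15→19
T2: waits 19, runs 19→24
Sum = 0+6+15+19 = 40.
LPT (decreasing processing time): T3 T4 T2 T1.
T3: waits 0, runs 0→9
T4: waits 9, runs 9→15
T2: waits 15, runs 15→20
T1: waits 20, runs 20→24
Sum = 0+9+15+20 = 44.
FIFO 31, SPT 28, EDD 40, LPT 44 → minimum 28.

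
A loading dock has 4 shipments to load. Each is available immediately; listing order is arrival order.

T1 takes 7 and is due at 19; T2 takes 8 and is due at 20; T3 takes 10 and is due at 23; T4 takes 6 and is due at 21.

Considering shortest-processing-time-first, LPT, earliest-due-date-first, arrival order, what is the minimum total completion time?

SPT (increasing processing time): T4 T1 T2 T3.
T4: 0→6
T1: 6→13
T2: 13→21
T3: 21→31
Sum = 6+13+21+31 = 71.
LPT (decreasing processing time): T3 T2 T1 T4.
T3: 0→10
T2: 10→18
T1: 18→25
T4: 25→31
Sum = 10+18+25+31 = 84.
EDD (increasing due date): T1 T2 T4 T3.
T1: 0→7
T2: 7→15
T4: 15→21
T3: 21→31
Sum = 7+15+21+31 = 74.
FIFO (arrival order): T1 T2 T3 T4.
T1: 0→7
T2: 7→15
T3: 15→25
T4: 25→31
Sum = 7+15+25+31 = 78.
SPT 71, LPT 84, EDD 74, FIFO 78 → minimum 71.

71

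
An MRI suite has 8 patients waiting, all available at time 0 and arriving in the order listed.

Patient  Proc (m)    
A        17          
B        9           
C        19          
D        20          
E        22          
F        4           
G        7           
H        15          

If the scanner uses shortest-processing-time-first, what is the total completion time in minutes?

397

SPT (increasing processing time): F G B H A C D E.
F: 0→4
G: 4→11
B: 11→20
H: 20→35
A: 35→52
C: 52→71
D: 71→91
E: 91→113
Sum = 4+11+20+35+52+71+91+113 = 397.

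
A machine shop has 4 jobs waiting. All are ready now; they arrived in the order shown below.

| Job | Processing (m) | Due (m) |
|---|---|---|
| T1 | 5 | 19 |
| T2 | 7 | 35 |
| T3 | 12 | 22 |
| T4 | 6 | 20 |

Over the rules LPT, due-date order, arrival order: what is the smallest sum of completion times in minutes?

69

LPT (decreasing processing time): T3 T2 T4 T1.
T3: 0→12
T2: 12→19
T4: 19→25
T1: 25→30
Sum = 12+19+25+30 = 86.
EDD (increasing due date): T1 T4 T3 T2.
T1: 0→5
T4: 5→11
T3: 11→23
T2: 23→30
Sum = 5+11+23+30 = 69.
FIFO (arrival order): T1 T2 T3 T4.
T1: 0→5
T2: 5→12
T3: 12→24
T4: 24→30
Sum = 5+12+24+30 = 71.
LPT 86, EDD 69, FIFO 71 → minimum 69.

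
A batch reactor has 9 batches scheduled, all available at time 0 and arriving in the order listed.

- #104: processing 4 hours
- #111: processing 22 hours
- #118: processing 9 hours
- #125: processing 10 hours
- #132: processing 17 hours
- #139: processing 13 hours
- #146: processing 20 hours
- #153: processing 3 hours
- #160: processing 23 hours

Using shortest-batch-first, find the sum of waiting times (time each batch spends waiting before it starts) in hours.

SPT (increasing processing time): #153 #104 #118 #125 #139 #132 #146 #111 #160.
#153: waits 0, runs 0→3
#104: waits 3, runs 3→7
#118: waits 7, runs 7→16
#125: waits 16, runs 16→26
#139: waits 26, runs 26→39
#132: waits 39, runs 39→56
#146: waits 56, runs 56→76
#111: waits 76, runs 76→98
#160: waits 98, runs 98→121
Sum = 0+3+7+16+26+39+56+76+98 = 321.

321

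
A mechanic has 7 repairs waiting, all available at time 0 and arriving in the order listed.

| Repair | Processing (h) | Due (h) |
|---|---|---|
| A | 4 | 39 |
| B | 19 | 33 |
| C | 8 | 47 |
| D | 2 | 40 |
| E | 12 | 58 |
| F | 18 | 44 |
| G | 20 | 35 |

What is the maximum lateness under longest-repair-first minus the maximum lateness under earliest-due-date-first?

LPT (decreasing processing time): G B F E C A D.
G: 0→20, due 35, lateness -15
B: 20→39, due 33, lateness 6
F: 39→57, due 44, lateness 13
E: 57→69, due 58, lateness 11
C: 69→77, due 47, lateness 30
A: 77→81, due 39, lateness 42
D: 81→83, due 40, lateness 43
Maximum = 43.
EDD (increasing due date): B G A D F C E.
B: 0→19, due 33, lateness -14
G: 19→39, due 35, lateness 4
A: 39→43, due 39, lateness 4
D: 43→45, due 40, lateness 5
F: 45→63, due 44, lateness 19
C: 63→71, due 47, lateness 24
E: 71→83, due 58, lateness 25
Maximum = 25.
Difference = 43 − 25 = 18.

18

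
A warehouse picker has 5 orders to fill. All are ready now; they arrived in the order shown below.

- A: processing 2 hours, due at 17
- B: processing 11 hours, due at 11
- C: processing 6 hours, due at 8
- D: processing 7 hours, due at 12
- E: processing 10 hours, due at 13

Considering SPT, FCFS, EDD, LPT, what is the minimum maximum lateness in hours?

SPT (increasing processing time): A C D E B.
A: 0→2, due 17, lateness -15
C: 2→8, due 8, lateness 0
D: 8→15, due 12, lateness 3
E: 15→25, due 13, lateness 12
B: 25→36, due 11, lateness 25
Maximum = 25.
FIFO (arrival order): A B C D E.
A: 0→2, due 17, lateness -15
B: 2→13, due 11, lateness 2
C: 13→19, due 8, lateness 11
D: 19→26, due 12, lateness 14
E: 26→36, due 13, lateness 23
Maximum = 23.
EDD (increasing due date): C B D E A.
C: 0→6, due 8, lateness -2
B: 6→17, due 11, lateness 6
D: 17→24, due 12, lateness 12
E: 24→34, due 13, lateness 21
A: 34→36, due 17, lateness 19
Maximum = 21.
LPT (decreasing processing time): B E D C A.
B: 0→11, due 11, lateness 0
E: 11→21, due 13, lateness 8
D: 21→28, due 12, lateness 16
C: 28→34, due 8, lateness 26
A: 34→36, due 17, lateness 19
Maximum = 26.
SPT 25, FIFO 23, EDD 21, LPT 26 → minimum 21.

21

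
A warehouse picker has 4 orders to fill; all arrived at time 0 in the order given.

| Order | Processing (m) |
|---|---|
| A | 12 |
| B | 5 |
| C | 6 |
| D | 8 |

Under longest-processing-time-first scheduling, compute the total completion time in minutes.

89

LPT (decreasing processing time): A D C B.
A: 0→12
D: 12→20
C: 20→26
B: 26→31
Sum = 12+20+26+31 = 89.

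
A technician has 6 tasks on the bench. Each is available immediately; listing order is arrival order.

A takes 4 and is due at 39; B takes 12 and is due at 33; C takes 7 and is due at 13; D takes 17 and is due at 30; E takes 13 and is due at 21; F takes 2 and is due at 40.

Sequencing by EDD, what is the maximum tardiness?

16

EDD (increasing due date): C E D B A F.
C: 0→7, due 13, tardiness 0
E: 7→20, due 21, tardiness 0
D: 20→37, due 30, tardiness 7
B: 37→49, due 33, tardiness 16
A: 49→53, due 39, tardiness 14
F: 53→55, due 40, tardiness 15
Maximum = 16.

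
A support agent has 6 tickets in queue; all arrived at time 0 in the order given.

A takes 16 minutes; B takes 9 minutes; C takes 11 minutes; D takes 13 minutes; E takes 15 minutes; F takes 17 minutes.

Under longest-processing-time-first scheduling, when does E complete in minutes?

48

LPT (decreasing processing time): F A E D C B.
F: 0→17
A: 17→33
E: 33→48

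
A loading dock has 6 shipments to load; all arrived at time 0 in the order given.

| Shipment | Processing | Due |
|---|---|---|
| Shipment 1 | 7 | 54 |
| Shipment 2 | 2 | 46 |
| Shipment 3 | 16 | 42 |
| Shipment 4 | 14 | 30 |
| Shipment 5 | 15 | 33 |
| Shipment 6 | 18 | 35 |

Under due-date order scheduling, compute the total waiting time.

EDD (increasing due date): Shipment 4 Shipment 5 Shipment 6 Shipment 3 Shipment 2 Shipment 1.
Shipment 4: waits 0, runs 0→14
Shipment 5: waits 14, runs 14→29
Shipment 6: waits 29, runs 29→47
Shipment 3: waits 47, runs 47→63
Shipment 2: waits 63, runs 63→65
Shipment 1: waits 65, runs 65→72
Sum = 0+14+29+47+63+65 = 218.

218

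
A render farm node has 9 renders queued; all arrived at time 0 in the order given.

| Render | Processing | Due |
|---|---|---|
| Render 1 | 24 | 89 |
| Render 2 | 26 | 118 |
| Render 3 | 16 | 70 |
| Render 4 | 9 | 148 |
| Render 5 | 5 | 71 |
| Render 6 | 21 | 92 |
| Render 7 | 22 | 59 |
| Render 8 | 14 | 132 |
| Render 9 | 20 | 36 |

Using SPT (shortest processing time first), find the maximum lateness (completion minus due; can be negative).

48

SPT (increasing processing time): Render 5 Render 4 Render 8 Render 3 Render 9 Render 6 Render 7 Render 1 Render 2.
Render 5: 0→5, due 71, lateness -66
Render 4: 5→14, due 148, lateness -134
Render 8: 14→28, due 132, lateness -104
Render 3: 28→44, due 70, lateness -26
Render 9: 44→64, due 36, lateness 28
Render 6: 64→85, due 92, lateness -7
Render 7: 85→107, due 59, lateness 48
Render 1: 107→131, due 89, lateness 42
Render 2: 131→157, due 118, lateness 39
Maximum = 48.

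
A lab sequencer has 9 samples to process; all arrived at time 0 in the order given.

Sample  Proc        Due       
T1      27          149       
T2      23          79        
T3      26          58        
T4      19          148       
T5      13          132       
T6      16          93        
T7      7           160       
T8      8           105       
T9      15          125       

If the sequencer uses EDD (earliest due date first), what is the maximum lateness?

EDD (increasing due date): T3 T2 T6 T8 T9 T5 T4 T1 T7.
T3: 0→26, due 58, lateness -32
T2: 26→49, due 79, lateness -30
T6: 49→65, due 93, lateness -28
T8: 65→73, due 105, lateness -32
T9: 73→88, due 125, lateness -37
T5: 88→101, due 132, lateness -31
T4: 101→120, due 148, lateness -28
T1: 120→147, due 149, lateness -2
T7: 147→154, due 160, lateness -6
Maximum = -2.

-2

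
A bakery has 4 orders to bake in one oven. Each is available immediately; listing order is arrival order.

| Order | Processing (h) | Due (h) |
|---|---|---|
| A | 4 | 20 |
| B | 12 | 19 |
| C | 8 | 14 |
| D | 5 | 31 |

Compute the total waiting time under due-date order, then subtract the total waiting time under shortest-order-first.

EDD (increasing due date): C B A D.
C: waits 0, runs 0→8
B: waits 8, runs 8→20
A: waits 20, runs 20→24
D: waits 24, runs 24→29
Sum = 0+8+20+24 = 52.
SPT (increasing processing time): A D C B.
A: waits 0, runs 0→4
D: waits 4, runs 4→9
C: waits 9, runs 9→17
B: waits 17, runs 17→29
Sum = 0+4+9+17 = 30.
Difference = 52 − 30 = 22.

22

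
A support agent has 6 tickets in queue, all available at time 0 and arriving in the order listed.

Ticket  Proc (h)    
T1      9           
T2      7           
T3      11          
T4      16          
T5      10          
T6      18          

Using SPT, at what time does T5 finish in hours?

SPT (increasing processing time): T2 T1 T5 T3 T4 T6.
T2: 0→7
T1: 7→16
T5: 16→26

26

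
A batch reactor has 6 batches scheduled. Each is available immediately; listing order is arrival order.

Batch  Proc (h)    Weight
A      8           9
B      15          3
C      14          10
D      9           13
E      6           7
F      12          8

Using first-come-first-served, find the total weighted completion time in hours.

FIFO (arrival order): A B C D E F.
A: finishes 8, weight 9, w·C = 72
B: finishes 23, weight 3, w·C = 69
C: finishes 37, weight 10, w·C = 370
D: finishes 46, weight 13, w·C = 598
E: finishes 52, weight 7, w·C = 364
F: finishes 64, weight 8, w·C = 512
Sum = 72+69+370+598+364+512 = 1985.

1985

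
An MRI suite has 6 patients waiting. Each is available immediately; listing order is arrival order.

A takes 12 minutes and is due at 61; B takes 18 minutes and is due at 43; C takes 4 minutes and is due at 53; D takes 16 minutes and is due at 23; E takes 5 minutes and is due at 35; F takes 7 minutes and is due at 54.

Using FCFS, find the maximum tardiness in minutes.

FIFO (arrival order): A B C D E F.
A: 0→12, due 61, tardiness 0
B: 12→30, due 43, tardiness 0
C: 30→34, due 53, tardiness 0
D: 34→50, due 23, tardiness 27
E: 50→55, due 35, tardiness 20
F: 55→62, due 54, tardiness 8
Maximum = 27.

27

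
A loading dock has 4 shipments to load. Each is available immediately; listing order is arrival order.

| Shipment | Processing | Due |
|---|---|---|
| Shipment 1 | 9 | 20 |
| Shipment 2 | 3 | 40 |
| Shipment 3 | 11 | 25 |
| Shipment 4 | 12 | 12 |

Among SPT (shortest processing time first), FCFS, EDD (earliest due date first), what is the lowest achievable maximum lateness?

7

SPT (increasing processing time): Shipment 2 Shipment 1 Shipment 3 Shipment 4.
Shipment 2: 0→3, due 40, lateness -37
Shipment 1: 3→12, due 20, lateness -8
Shipment 3: 12→23, due 25, lateness -2
Shipment 4: 23→35, due 12, lateness 23
Maximum = 23.
FIFO (arrival order): Shipment 1 Shipment 2 Shipment 3 Shipment 4.
Shipment 1: 0→9, due 20, lateness -11
Shipment 2: 9→12, due 40, lateness -28
Shipment 3: 12→23, due 25, lateness -2
Shipment 4: 23→35, due 12, lateness 23
Maximum = 23.
EDD (increasing due date): Shipment 4 Shipment 1 Shipment 3 Shipment 2.
Shipment 4: 0→12, due 12, lateness 0
Shipment 1: 12→21, due 20, lateness 1
Shipment 3: 21→32, due 25, lateness 7
Shipment 2: 32→35, due 40, lateness -5
Maximum = 7.
SPT 23, FIFO 23, EDD 7 → minimum 7.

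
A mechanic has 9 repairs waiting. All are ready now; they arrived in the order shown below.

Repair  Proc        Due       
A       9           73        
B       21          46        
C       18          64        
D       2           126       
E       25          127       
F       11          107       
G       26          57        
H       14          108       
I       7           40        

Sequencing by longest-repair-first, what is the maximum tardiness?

LPT (decreasing processing time): G E B C H F A I D.
G: 0→26, due 57, tardiness 0
E: 26→51, due 127, tardiness 0
B: 51→72, due 46, tardiness 26
C: 72→90, due 64, tardiness 26
H: 90→104, due 108, tardiness 0
F: 104→115, due 107, tardiness 8
A: 115→124, due 73, tardiness 51
I: 124→131, due 40, tardiness 91
D: 131→133, due 126, tardiness 7
Maximum = 91.

91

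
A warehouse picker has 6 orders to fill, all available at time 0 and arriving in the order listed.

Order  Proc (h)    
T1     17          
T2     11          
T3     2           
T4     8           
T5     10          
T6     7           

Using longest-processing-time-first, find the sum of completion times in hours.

LPT (decreasing processing time): T1 T2 T5 T4 T6 T3.
T1: 0→17
T2: 17→28
T5: 28→38
T4: 38→46
T6: 46→53
T3: 53→55
Sum = 17+28+38+46+53+55 = 237.

237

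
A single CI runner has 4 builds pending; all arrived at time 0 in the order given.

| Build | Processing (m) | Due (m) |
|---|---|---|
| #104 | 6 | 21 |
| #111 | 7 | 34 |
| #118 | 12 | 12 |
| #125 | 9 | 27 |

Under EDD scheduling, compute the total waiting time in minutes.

57

EDD (increasing due date): #118 #104 #125 #111.
#118: waits 0, runs 0→12
#104: waits 12, runs 12→18
#125: waits 18, runs 18→27
#111: waits 27, runs 27→34
Sum = 0+12+18+27 = 57.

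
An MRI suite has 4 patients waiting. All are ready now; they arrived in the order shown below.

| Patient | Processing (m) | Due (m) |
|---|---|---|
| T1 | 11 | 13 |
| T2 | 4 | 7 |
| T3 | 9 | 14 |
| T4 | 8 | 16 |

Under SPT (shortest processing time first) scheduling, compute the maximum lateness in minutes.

19

SPT (increasing processing time): T2 T4 T3 T1.
T2: 0→4, due 7, lateness -3
T4: 4→12, due 16, lateness -4
T3: 12→21, due 14, lateness 7
T1: 21→32, due 13, lateness 19
Maximum = 19.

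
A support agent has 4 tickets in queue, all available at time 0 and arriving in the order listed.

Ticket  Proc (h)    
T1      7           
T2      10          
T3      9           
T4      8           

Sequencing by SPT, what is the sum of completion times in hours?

80

SPT (increasing processing time): T1 T4 T3 T2.
T1: 0→7
T4: 7→15
T3: 15→24
T2: 24→34
Sum = 7+15+24+34 = 80.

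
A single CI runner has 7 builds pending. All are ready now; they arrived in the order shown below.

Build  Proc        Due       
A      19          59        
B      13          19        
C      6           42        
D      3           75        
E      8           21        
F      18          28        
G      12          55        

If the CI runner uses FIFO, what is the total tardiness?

104

FIFO (arrival order): A B C D E F G.
A: 0→19, due 59, tardiness 0
B: 19→32, due 19, tardiness 13
C: 32→38, due 42, tardiness 0
D: 38→41, due 75, tardiness 0
E: 41→49, due 21, tardiness 28
F: 49→67, due 28, tardiness 39
G: 67→79, due 55, tardiness 24
Sum = 0+13+0+0+28+39+24 = 104.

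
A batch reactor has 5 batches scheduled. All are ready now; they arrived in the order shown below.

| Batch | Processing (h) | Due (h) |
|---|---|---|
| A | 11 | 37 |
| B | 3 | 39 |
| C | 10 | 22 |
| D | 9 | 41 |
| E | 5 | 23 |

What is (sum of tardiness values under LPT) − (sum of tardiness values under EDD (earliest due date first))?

12

LPT (decreasing processing time): A C D E B.
A: 0→11, due 37, tardiness 0
C: 11→21, due 22, tardiness 0
D: 21→30, due 41, tardiness 0
E: 30→35, due 23, tardiness 12
B: 35→38, due 39, tardiness 0
Sum = 0+0+0+12+0 = 12.
EDD (increasing due date): C E A B D.
C: 0→10, due 22, tardiness 0
E: 10→15, due 23, tardiness 0
A: 15→26, due 37, tardiness 0
B: 26→29, due 39, tardiness 0
D: 29→38, due 41, tardiness 0
Sum = 0+0+0+0+0 = 0.
Difference = 12 − 0 = 12.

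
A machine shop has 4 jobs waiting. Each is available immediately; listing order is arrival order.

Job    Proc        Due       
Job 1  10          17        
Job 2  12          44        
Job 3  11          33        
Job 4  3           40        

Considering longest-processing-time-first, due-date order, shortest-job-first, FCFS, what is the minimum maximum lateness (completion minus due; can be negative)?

LPT (decreasing processing time): Job 2 Job 3 Job 1 Job 4.
Job 2: 0→12, due 44, lateness -32
Job 3: 12→23, due 33, lateness -10
Job 1: 23→33, due 17, lateness 16
Job 4: 33→36, due 40, lateness -4
Maximum = 16.
EDD (increasing due date): Job 1 Job 3 Job 4 Job 2.
Job 1: 0→10, due 17, lateness -7
Job 3: 10→21, due 33, lateness -12
Job 4: 21→24, due 40, lateness -16
Job 2: 24→36, due 44, lateness -8
Maximum = -7.
SPT (increasing processing time): Job 4 Job 1 Job 3 Job 2.
Job 4: 0→3, due 40, lateness -37
Job 1: 3→13, due 17, lateness -4
Job 3: 13→24, due 33, lateness -9
Job 2: 24→36, due 44, lateness -8
Maximum = -4.
FIFO (arrival order): Job 1 Job 2 Job 3 Job 4.
Job 1: 0→10, due 17, lateness -7
Job 2: 10→22, due 44, lateness -22
Job 3: 22→33, due 33, lateness 0
Job 4: 33→36, due 40, lateness -4
Maximum = 0.
LPT 16, EDD -7, SPT -4, FIFO 0 → minimum -7.

-7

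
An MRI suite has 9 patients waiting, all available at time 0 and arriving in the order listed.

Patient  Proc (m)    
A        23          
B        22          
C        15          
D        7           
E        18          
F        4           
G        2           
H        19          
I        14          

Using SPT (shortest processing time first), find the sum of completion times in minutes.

SPT (increasing processing time): G F D I C E H B A.
G: 0→2
F: 2→6
D: 6→13
I: 13→27
C: 27→42
E: 42→60
H: 60→79
B: 79→101
A: 101→124
Sum = 2+6+13+27+42+60+79+101+124 = 454.

454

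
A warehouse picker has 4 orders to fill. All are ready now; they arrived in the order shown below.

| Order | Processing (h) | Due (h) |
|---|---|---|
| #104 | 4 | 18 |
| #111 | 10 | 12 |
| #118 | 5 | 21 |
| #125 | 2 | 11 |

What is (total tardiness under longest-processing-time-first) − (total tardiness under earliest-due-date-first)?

LPT (decreasing processing time): #111 #118 #104 #125.
#111: 0→10, due 12, tardiness 0
#118: 10→15, due 21, tardiness 0
#104: 15→19, due 18, tardiness 1
#125: 19→21, due 11, tardiness 10
Sum = 0+0+1+10 = 11.
EDD (increasing due date): #125 #111 #104 #118.
#125: 0→2, due 11, tardiness 0
#111: 2→12, due 12, tardiness 0
#104: 12→16, due 18, tardiness 0
#118: 16→21, due 21, tardiness 0
Sum = 0+0+0+0 = 0.
Difference = 11 − 0 = 11.

11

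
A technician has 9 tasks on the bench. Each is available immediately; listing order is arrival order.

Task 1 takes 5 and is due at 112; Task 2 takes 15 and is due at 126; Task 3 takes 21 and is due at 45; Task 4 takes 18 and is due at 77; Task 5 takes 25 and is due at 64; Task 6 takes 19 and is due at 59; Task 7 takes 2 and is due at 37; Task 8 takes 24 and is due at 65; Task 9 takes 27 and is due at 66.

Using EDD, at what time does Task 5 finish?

EDD (increasing due date): Task 7 Task 3 Task 6 Task 5 Task 8 Task 9 Task 4 Task 1 Task 2.
Task 7: 0→2
Task 3: 2→23
Task 6: 23→42
Task 5: 42→67

67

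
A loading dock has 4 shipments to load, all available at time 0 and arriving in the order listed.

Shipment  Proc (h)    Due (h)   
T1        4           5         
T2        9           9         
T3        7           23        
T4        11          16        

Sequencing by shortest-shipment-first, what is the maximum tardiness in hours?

SPT (increasing processing time): T1 T3 T2 T4.
T1: 0→4, due 5, tardiness 0
T3: 4→11, due 23, tardiness 0
T2: 11→20, due 9, tardiness 11
T4: 20→31, due 16, tardiness 15
Maximum = 15.

15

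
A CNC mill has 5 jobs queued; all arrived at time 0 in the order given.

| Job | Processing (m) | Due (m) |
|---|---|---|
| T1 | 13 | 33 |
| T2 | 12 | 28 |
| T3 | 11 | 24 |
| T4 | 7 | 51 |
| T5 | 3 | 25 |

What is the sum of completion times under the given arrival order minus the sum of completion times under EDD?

27

FIFO (arrival order): T1 T2 T3 T4 T5.
T1: 0→13
T2: 13→25
T3: 25→36
T4: 36→43
T5: 43→46
Sum = 13+25+36+43+46 = 163.
EDD (increasing due date): T3 T5 T2 T1 T4.
T3: 0→11
T5: 11→14
T2: 14→26
T1: 26→39
T4: 39→46
Sum = 11+14+26+39+46 = 136.
Difference = 163 − 136 = 27.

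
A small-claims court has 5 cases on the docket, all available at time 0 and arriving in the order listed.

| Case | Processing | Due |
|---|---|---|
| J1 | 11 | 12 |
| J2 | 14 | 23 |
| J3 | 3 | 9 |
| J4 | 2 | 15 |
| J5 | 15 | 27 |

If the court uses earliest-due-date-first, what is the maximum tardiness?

18

EDD (increasing due date): J3 J1 J4 J2 J5.
J3: 0→3, due 9, tardiness 0
J1: 3→14, due 12, tardiness 2
J4: 14→16, due 15, tardiness 1
J2: 16→30, due 23, tardiness 7
J5: 30→45, due 27, tardiness 18
Maximum = 18.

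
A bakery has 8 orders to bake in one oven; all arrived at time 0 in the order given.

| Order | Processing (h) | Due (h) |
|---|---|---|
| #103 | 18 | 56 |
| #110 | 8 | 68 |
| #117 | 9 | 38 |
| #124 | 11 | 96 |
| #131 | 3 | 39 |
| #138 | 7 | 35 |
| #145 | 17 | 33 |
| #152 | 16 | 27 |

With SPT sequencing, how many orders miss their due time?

SPT (increasing processing time): #131 #138 #110 #117 #124 #152 #145 #103.
#131: 0→3, due 39, tardiness 0
#138: 3→10, due 35, tardiness 0
#110: 10→18, due 68, tardiness 0
#117: 18→27, due 38, tardiness 0
#124: 27→38, due 96, tardiness 0
#152: 38→54, due 27, tardiness 27
#145: 54→71, due 33, tardiness 38
#103: 71→89, due 56, tardiness 33
Late orders: 3.

3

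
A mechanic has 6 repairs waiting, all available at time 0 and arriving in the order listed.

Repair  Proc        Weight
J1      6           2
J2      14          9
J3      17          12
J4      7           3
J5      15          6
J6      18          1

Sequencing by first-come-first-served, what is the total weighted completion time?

FIFO (arrival order): J1 J2 J3 J4 J5 J6.
J1: finishes 6, weight 2, w·C = 12
J2: finishes 20, weight 9, w·C = 180
J3: finishes 37, weight 12, w·C = 444
J4: finishes 44, weight 3, w·C = 132
J5: finishes 59, weight 6, w·C = 354
J6: finishes 77, weight 1, w·C = 77
Sum = 12+180+444+132+354+77 = 1199.

1199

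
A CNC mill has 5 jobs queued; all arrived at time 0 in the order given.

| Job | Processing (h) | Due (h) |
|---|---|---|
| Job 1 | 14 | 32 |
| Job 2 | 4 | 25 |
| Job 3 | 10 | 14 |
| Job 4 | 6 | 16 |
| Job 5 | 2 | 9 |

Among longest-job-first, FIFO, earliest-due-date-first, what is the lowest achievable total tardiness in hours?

LPT (decreasing processing time): Job 1 Job 3 Job 4 Job 2 Job 5.
Job 1: 0→14, due 32, tardiness 0
Job 3: 14→24, due 14, tardiness 10
Job 4: 24→30, due 16, tardiness 14
Job 2: 30→34, due 25, tardiness 9
Job 5: 34→36, due 9, tardiness 27
Sum = 0+10+14+9+27 = 60.
FIFO (arrival order): Job 1 Job 2 Job 3 Job 4 Job 5.
Job 1: 0→14, due 32, tardiness 0
Job 2: 14→18, due 25, tardiness 0
Job 3: 18→28, due 14, tardiness 14
Job 4: 28→34, due 16, tardiness 18
Job 5: 34→36, due 9, tardiness 27
Sum = 0+0+14+18+27 = 59.
EDD (increasing due date): Job 5 Job 3 Job 4 Job 2 Job 1.
Job 5: 0→2, due 9, tardiness 0
Job 3: 2→12, due 14, tardiness 0
Job 4: 12→18, due 16, tardiness 2
Job 2: 18→22, due 25, tardiness 0
Job 1: 22→36, due 32, tardiness 4
Sum = 0+0+2+0+4 = 6.
LPT 60, FIFO 59, EDD 6 → minimum 6.

6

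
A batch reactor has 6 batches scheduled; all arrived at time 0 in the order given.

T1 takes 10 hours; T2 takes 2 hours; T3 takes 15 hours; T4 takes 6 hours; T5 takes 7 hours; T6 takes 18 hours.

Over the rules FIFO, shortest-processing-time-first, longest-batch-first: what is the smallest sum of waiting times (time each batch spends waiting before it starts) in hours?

90

FIFO (arrival order): T1 T2 T3 T4 T5 T6.
T1: waits 0, runs 0→10
T2: waits 10, runs 10→12
T3: waits 12, runs 12→27
T4: waits 27, runs 27→33
T5: waits 33, runs 33→40
T6: waits 40, runs 40→58
Sum = 0+10+12+27+33+40 = 122.
SPT (increasing processing time): T2 T4 T5 T1 T3 T6.
T2: waits 0, runs 0→2
T4: waits 2, runs 2→8
T5: waits 8, runs 8→15
T1: waits 15, runs 15→25
T3: waits 25, runs 25→40
T6: waits 40, runs 40→58
Sum = 0+2+8+15+25+40 = 90.
LPT (decreasing processing time): T6 T3 T1 T5 T4 T2.
T6: waits 0, runs 0→18
T3: waits 18, runs 18→33
T1: waits 33, runs 33→43
T5: waits 43, runs 43→50
T4: waits 50, runs 50→56
T2: waits 56, runs 56→58
Sum = 0+18+33+43+50+56 = 200.
FIFO 122, SPT 90, LPT 200 → minimum 90.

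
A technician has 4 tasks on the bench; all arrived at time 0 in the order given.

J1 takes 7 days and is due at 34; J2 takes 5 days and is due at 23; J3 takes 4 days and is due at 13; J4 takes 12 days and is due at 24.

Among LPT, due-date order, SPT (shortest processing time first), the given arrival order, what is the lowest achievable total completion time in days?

57

LPT (decreasing processing time): J4 J1 J2 J3.
J4: 0→12
J1: 12→19
J2: 19→24
J3: 24→28
Sum = 12+19+24+28 = 83.
EDD (increasing due date): J3 J2 J4 J1.
J3: 0→4
J2: 4→9
J4: 9→21
J1: 21→28
Sum = 4+9+21+28 = 62.
SPT (increasing processing time): J3 J2 J1 J4.
J3: 0→4
J2: 4→9
J1: 9→16
J4: 16→28
Sum = 4+9+16+28 = 57.
FIFO (arrival order): J1 J2 J3 J4.
J1: 0→7
J2: 7→12
J3: 12→16
J4: 16→28
Sum = 7+12+16+28 = 63.
LPT 83, EDD 62, SPT 57, FIFO 63 → minimum 57.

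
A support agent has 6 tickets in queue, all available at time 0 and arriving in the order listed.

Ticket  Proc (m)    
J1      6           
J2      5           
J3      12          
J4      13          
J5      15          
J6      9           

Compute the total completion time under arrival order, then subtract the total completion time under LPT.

-60

FIFO (arrival order): J1 J2 J3 J4 J5 J6.
J1: 0→6
J2: 6→11
J3: 11→23
J4: 23→36
J5: 36→51
J6: 51→60
Sum = 6+11+23+36+51+60 = 187.
LPT (decreasing processing time): J5 J4 J3 J6 J1 J2.
J5: 0→15
J4: 15→28
J3: 28→40
J6: 40→49
J1: 49→55
J2: 55→60
Sum = 15+28+40+49+55+60 = 247.
Difference = 187 − 247 = -60.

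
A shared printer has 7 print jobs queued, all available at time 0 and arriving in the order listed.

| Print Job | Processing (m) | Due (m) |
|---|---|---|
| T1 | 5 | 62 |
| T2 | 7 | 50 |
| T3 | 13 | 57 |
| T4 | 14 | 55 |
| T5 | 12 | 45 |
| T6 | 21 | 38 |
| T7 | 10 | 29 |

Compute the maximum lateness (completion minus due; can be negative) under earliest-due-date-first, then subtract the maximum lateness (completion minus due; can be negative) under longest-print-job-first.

EDD (increasing due date): T7 T6 T5 T2 T4 T3 T1.
T7: 0→10, due 29, lateness -19
T6: 10→31, due 38, lateness -7
T5: 31→43, due 45, lateness -2
T2: 43→50, due 50, lateness 0
T4: 50→64, due 55, lateness 9
T3: 64→77, due 57, lateness 20
T1: 77→82, due 62, lateness 20
Maximum = 20.
LPT (decreasing processing time): T6 T4 T3 T5 T7 T2 T1.
T6: 0→21, due 38, lateness -17
T4: 21→35, due 55, lateness -20
T3: 35→48, due 57, lateness -9
T5: 48→60, due 45, lateness 15
T7: 60→70, due 29, lateness 41
T2: 70→77, due 50, lateness 27
T1: 77→82, due 62, lateness 20
Maximum = 41.
Difference = 20 − 41 = -21.

-21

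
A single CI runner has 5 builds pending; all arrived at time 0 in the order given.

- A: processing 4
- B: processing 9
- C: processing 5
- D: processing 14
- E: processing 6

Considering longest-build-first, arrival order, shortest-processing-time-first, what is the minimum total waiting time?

LPT (decreasing processing time): D B E C A.
D: waits 0, runs 0→14
B: waits 14, runs 14→23
E: waits 23, runs 23→29
C: waits 29, runs 29→34
A: waits 34, runs 34→38
Sum = 0+14+23+29+34 = 100.
FIFO (arrival order): A B C D E.
A: waits 0, runs 0→4
B: waits 4, runs 4→13
C: waits 13, runs 13→18
D: waits 18, runs 18→32
E: waits 32, runs 32→38
Sum = 0+4+13+18+32 = 67.
SPT (increasing processing time): A C E B D.
A: waits 0, runs 0→4
C: waits 4, runs 4→9
E: waits 9, runs 9→15
B: waits 15, runs 15→24
D: waits 24, runs 24→38
Sum = 0+4+9+15+24 = 52.
LPT 100, FIFO 67, SPT 52 → minimum 52.

52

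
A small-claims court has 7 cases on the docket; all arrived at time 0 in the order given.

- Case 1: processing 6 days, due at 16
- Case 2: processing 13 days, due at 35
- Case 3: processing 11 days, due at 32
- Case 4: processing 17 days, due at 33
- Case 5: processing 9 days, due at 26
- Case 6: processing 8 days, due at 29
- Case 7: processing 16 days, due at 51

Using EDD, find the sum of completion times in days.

273

EDD (increasing due date): Case 1 Case 5 Case 6 Case 3 Case 4 Case 2 Case 7.
Case 1: 0→6
Case 5: 6→15
Case 6: 15→23
Case 3: 23→34
Case 4: 34→51
Case 2: 51→64
Case 7: 64→80
Sum = 6+15+23+34+51+64+80 = 273.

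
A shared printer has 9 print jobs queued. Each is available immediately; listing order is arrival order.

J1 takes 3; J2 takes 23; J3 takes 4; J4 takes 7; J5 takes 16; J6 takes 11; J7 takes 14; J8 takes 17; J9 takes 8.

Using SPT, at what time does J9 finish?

22

SPT (increasing processing time): J1 J3 J4 J9 J6 J7 J5 J8 J2.
J1: 0→3
J3: 3→7
J4: 7→14
J9: 14→22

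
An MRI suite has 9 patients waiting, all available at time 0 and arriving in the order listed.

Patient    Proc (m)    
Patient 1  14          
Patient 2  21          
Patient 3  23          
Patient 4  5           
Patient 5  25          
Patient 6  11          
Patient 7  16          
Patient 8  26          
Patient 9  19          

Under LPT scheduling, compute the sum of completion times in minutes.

949

LPT (decreasing processing time): Patient 8 Patient 5 Patient 3 Patient 2 Patient 9 Patient 7 Patient 1 Patient 6 Patient 4.
Patient 8: 0→26
Patient 5: 26→51
Patient 3: 51→74
Patient 2: 74→95
Patient 9: 95→114
Patient 7: 114→130
Patient 1: 130→144
Patient 6: 144→155
Patient 4: 155→160
Sum = 26+51+74+95+114+130+144+155+160 = 949.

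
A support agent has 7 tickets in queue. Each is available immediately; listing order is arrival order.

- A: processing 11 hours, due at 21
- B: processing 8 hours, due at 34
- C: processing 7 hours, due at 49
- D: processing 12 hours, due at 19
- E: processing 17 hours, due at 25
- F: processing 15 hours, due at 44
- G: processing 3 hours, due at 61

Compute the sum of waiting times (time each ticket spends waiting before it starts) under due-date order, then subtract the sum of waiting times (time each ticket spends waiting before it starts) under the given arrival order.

37

EDD (increasing due date): D A E B F C G.
D: waits 0, runs 0→12
A: waits 12, runs 12→23
E: waits 23, runs 23→40
B: waits 40, runs 40→48
F: waits 48, runs 48→63
C: waits 63, runs 63→70
G: waits 70, runs 70→73
Sum = 0+12+23+40+48+63+70 = 256.
FIFO (arrival order): A B C D E F G.
A: waits 0, runs 0→11
B: waits 11, runs 11→19
C: waits 19, runs 19→26
D: waits 26, runs 26→38
E: waits 38, runs 38→55
F: waits 55, runs 55→70
G: waits 70, runs 70→73
Sum = 0+11+19+26+38+55+70 = 219.
Difference = 256 − 219 = 37.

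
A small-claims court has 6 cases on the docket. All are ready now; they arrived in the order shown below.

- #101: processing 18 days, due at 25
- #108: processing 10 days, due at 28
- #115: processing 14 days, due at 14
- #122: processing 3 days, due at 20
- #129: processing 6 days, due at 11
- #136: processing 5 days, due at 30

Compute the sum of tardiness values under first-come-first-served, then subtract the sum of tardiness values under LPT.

-9

FIFO (arrival order): #101 #108 #115 #122 #129 #136.
#101: 0→18, due 25, tardiness 0
#108: 18→28, due 28, tardiness 0
#115: 28→42, due 14, tardiness 28
#122: 42→45, due 20, tardiness 25
#129: 45→51, due 11, tardiness 40
#136: 51→56, due 30, tardiness 26
Sum = 0+0+28+25+40+26 = 119.
LPT (decreasing processing time): #101 #115 #108 #129 #136 #122.
#101: 0→18, due 25, tardiness 0
#115: 18→32, due 14, tardiness 18
#108: 32→42, due 28, tardiness 14
#129: 42→48, due 11, tardiness 37
#136: 48→53, due 30, tardiness 23
#122: 53→56, due 20, tardiness 36
Sum = 0+18+14+37+23+36 = 128.
Difference = 119 − 128 = -9.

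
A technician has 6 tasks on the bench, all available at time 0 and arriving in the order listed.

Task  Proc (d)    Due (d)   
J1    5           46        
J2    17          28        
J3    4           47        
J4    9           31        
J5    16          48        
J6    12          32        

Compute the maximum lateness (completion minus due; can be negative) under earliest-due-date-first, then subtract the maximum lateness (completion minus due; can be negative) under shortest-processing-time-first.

EDD (increasing due date): J2 J4 J6 J1 J3 J5.
J2: 0→17, due 28, lateness -11
J4: 17→26, due 31, lateness -5
J6: 26→38, due 32, lateness 6
J1: 38→43, due 46, lateness -3
J3: 43→47, due 47, lateness 0
J5: 47→63, due 48, lateness 15
Maximum = 15.
SPT (increasing processing time): J3 J1 J4 J6 J5 J2.
J3: 0→4, due 47, lateness -43
J1: 4→9, due 46, lateness -37
J4: 9→18, due 31, lateness -13
J6: 18→30, due 32, lateness -2
J5: 30→46, due 48, lateness -2
J2: 46→63, due 28, lateness 35
Maximum = 35.
Difference = 15 − 35 = -20.

-20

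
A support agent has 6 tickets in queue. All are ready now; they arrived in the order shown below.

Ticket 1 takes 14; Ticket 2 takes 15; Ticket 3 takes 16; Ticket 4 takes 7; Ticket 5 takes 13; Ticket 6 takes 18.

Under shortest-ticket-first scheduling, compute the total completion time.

SPT (increasing processing time): Ticket 4 Ticket 5 Ticket 1 Ticket 2 Ticket 3 Ticket 6.
Ticket 4: 0→7
Ticket 5: 7→20
Ticket 1: 20→34
Ticket 2: 34→49
Ticket 3: 49→65
Ticket 6: 65→83
Sum = 7+20+34+49+65+83 = 258.

258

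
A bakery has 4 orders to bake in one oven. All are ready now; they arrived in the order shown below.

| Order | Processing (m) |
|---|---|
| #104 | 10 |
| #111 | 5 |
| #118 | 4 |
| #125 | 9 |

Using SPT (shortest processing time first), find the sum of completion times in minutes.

SPT (increasing processing time): #118 #111 #125 #104.
#118: 0→4
#111: 4→9
#125: 9→18
#104: 18→28
Sum = 4+9+18+28 = 59.

59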